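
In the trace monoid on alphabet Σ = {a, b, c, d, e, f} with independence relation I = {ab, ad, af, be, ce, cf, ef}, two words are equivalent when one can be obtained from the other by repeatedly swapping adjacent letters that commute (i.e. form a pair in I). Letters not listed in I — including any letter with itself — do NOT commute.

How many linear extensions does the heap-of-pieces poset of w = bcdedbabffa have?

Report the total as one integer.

#0=b has no predecessor
#1=c depends on [0:b]
#2=d depends on [1:c]
#3=e depends on [2:d]
#4=d depends on [3:e]
#5=b depends on [4:d]
#6=a depends on [3:e]
#7=b depends on [5:b]
#8=f depends on [7:b]
#9=f depends on [8:f]
#10=a depends on [6:a]
sources: [0:b]
N(rest) = Σ N(rest − s) over sources s of rest; N(one piece) = 1:
  size 1 → [9]=1  [10]=1
  size 2 → [6,10]=1  [8,9]=1  [9,10]=2
  size 3 → [6,9,10]=3  [7,8,9]=1  [8,9,10]=3
  size 4 → [5,7,8,9]=1  [6,8,9,10]=6  [7,8,9,10]=4
  size 5 → [4,5,7,8,9]=1  [5,7,8,9,10]=5  [6,7,8,9,10]=10
  size 6 → [4,5,7,8,9,10]=6  [5,6,7,8,9,10]=15
  size 7 → [4,5,6,7,8,9,10]=21
  size 8 → [3,4,5,6,7,8,9,10]=21
  size 9 → [2,3,4,5,6,7,8,9,10]=21
  first=0(b) contributes 21

21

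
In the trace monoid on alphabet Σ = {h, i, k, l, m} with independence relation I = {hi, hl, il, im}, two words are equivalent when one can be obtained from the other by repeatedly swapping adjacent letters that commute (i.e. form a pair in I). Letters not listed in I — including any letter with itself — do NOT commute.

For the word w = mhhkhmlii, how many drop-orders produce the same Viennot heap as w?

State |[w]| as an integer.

10

piece 0:m — minimal
piece 1:h rests on {0:m}
piece 2:h rests on {1:h}
piece 3:k rests on {2:h}
piece 4:h rests on {3:k}
piece 5:m rests on {4:h}
piece 6:l rests on {5:m}
piece 7:i rests on {3:k}
piece 8:i rests on {7:i}
minimal pieces: {0:m}
ways to finish when only these pieces remain (= sum over removing one remaining piece with nothing left below it):
  1 left: {6}→1  {8}→1
  2 left: {5,6}→1  {6,8}→2  {7,8}→1
  3 left: {4,5,6}→1  {5,6,8}→3  {6,7,8}→3
  4 left: {4,5,6,8}→4  {5,6,7,8}→6
  5 left: {4,5,6,7,8}→10
  6 left: {3,4,5,6,7,8}→10
  7 left: {2,3,4,5,6,7,8}→10
  placing 0:m first → 10 extensions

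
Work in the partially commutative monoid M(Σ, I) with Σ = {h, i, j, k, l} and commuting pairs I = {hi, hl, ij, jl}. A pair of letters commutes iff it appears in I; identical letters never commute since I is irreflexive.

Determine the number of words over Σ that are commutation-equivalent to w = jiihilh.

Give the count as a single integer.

drop 0:j onto floor
drop 1:i onto floor
drop 2:i onto {1:i}
drop 3:h onto {0:j}
drop 4:i onto {2:i}
drop 5:l onto {4:i}
drop 6:h onto {3:h}
ground layer = {0:j, 1:i}
drop-orders for the pieces not yet dropped (sum over which currently-grounded one goes next):
  1 to go: {5} 1  {6} 1
  2 to go: {3,6} 1  {4,5} 1  {5,6} 2
  3 to go: {0,3,6} 1  {2,4,5} 1  {3,5,6} 3  {4,5,6} 3
  4 to go: {0,3,5,6} 4  {1,2,4,5} 1  {2,4,5,6} 4  {3,4,5,6} 6
  5 to go: {0,3,4,5,6} 10  {1,2,4,5,6} 5  {2,3,4,5,6} 10
  if 0:j drops first: 15 orders
  if 1:i drops first: 20 orders
heap linearizations: 35

35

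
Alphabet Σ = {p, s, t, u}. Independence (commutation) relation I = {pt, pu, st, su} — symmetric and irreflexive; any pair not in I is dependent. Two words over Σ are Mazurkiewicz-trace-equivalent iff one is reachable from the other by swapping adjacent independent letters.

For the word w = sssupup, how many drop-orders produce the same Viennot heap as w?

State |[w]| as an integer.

drop 0:s onto floor
drop 1:s onto {0:s}
drop 2:s onto {1:s}
drop 3:u onto floor
drop 4:p onto {2:s}
drop 5:u onto {3:u}
drop 6:p onto {4:p}
ground layer = {0:s, 3:u}
drop-orders for the pieces not yet dropped (sum over which currently-grounded one goes next):
  1 to go: {5} 1  {6} 1
  2 to go: {3,5} 1  {4,6} 1  {5,6} 2
  3 to go: {2,4,6} 1  {3,5,6} 3  {4,5,6} 3
  4 to go: {1,2,4,6} 1  {2,4,5,6} 4  {3,4,5,6} 6
  5 to go: {0,1,2,4,6} 1  {1,2,4,5,6} 5  {2,3,4,5,6} 10
  if 0:s drops first: 15 orders
  if 3:u drops first: 6 orders
heap linearizations: 21

21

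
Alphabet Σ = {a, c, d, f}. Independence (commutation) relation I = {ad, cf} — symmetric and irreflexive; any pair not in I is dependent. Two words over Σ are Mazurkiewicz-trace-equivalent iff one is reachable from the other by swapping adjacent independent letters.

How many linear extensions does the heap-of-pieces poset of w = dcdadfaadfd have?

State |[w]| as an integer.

9

#0=d has no predecessor
#1=c depends on [0:d]
#2=d depends on [1:c]
#3=a depends on [1:c]
#4=d depends on [2:d]
#5=f depends on [3:a, 4:d]
#6=a depends on [5:f]
#7=a depends on [6:a]
#8=d depends on [5:f]
#9=f depends on [7:a, 8:d]
#10=d depends on [9:f]
sources: [0:d]
N(rest) = Σ N(rest − s) over sources s of rest; N(one piece) = 1:
  size 1 → [10]=1
  size 2 → [9,10]=1
  size 3 → [7,9,10]=1  [8,9,10]=1
  size 4 → [6,7,9,10]=1  [7,8,9,10]=2
  size 5 → [6,7,8,9,10]=3
  size 6 → [5,6,7,8,9,10]=3
  size 7 → [3,5,6,7,8,9,10]=3  [4,5,6,7,8,9,10]=3
  size 8 → [2,4,5,6,7,8,9,10]=3  [3,4,5,6,7,8,9,10]=6
  size 9 → [2,3,4,5,6,7,8,9,10]=9
  first=0(d) contributes 9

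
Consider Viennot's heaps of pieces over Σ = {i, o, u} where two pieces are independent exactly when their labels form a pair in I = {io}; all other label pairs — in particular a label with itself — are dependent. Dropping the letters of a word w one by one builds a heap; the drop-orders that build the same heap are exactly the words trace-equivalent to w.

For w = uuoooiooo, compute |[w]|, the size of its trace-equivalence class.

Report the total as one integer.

drop 0:u onto floor
drop 1:u onto {0:u}
drop 2:o onto {1:u}
drop 3:o onto {2:o}
drop 4:o onto {3:o}
drop 5:i onto {1:u}
drop 6:o onto {4:o}
drop 7:o onto {6:o}
drop 8:o onto {7:o}
ground layer = {0:u}
drop-orders for the pieces not yet dropped (sum over which currently-grounded one goes next):
  1 to go: {5} 1  {8} 1
  2 to go: {5,8} 2  {7,8} 1
  3 to go: {5,7,8} 3  {6,7,8} 1
  4 to go: {4,6,7,8} 1  {5,6,7,8} 4
  5 to go: {3,4,6,7,8} 1  {4,5,6,7,8} 5
  6 to go: {2,3,4,6,7,8} 1  {3,4,5,6,7,8} 6
  7 to go: {2,3,4,5,6,7,8} 7
  if 0:u drops first: 7 orders

7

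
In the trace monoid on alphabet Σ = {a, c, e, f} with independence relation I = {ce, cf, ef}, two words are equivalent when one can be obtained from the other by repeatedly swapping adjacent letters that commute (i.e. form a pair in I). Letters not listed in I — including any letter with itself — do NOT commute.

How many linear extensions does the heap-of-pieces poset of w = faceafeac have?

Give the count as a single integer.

#0=f has no predecessor
#1=a depends on [0:f]
#2=c depends on [1:a]
#3=e depends on [1:a]
#4=a depends on [2:c, 3:e]
#5=f depends on [4:a]
#6=e depends on [4:a]
#7=a depends on [5:f, 6:e]
#8=c depends on [7:a]
sources: [0:f]
N(rest) = Σ N(rest − s) over sources s of rest; N(one piece) = 1:
  size 1 → [8]=1
  size 2 → [7,8]=1
  size 3 → [5,7,8]=1  [6,7,8]=1
  size 4 → [5,6,7,8]=2
  size 5 → [4,5,6,7,8]=2
  size 6 → [2,4,5,6,7,8]=2  [3,4,5,6,7,8]=2
  size 7 → [2,3,4,5,6,7,8]=4
  first=0(f) contributes 4

4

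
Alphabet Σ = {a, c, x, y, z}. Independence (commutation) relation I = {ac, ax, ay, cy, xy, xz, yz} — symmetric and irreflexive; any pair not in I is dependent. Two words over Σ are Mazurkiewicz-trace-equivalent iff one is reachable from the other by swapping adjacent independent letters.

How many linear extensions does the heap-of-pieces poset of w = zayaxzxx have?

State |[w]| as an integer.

280

#0=z has no predecessor
#1=a depends on [0:z]
#2=y has no predecessor
#3=a depends on [1:a]
#4=x has no predecessor
#5=z depends on [3:a]
#6=x depends on [4:x]
#7=x depends on [6:x]
sources: [0:z, 2:y, 4:x]
N(rest) = Σ N(rest − s) over sources s of rest; N(one piece) = 1:
  size 1 → [2]=1  [5]=1  [7]=1
  size 2 → [2,5]=2  [2,7]=2  [3,5]=1  [5,7]=2  [6,7]=1
  size 3 → [1,3,5]=1  [2,3,5]=3  [2,5,7]=6  [2,6,7]=3  [3,5,7]=3  [4,6,7]=1  [5,6,7]=3
  size 4 → [0,1,3,5]=1  [1,2,3,5]=4  [1,3,5,7]=4  [2,3,5,7]=12  [2,4,6,7]=4  [2,5,6,7]=12  [3,5,6,7]=6  [4,5,6,7]=4
  size 5 → [0,1,2,3,5]=5  [0,1,3,5,7]=5  [1,2,3,5,7]=20  [1,3,5,6,7]=10  [2,3,5,6,7]=30  [2,4,5,6,7]=20  [3,4,5,6,7]=10
  size 6 → [0,1,2,3,5,7]=30  [0,1,3,5,6,7]=15  [1,2,3,5,6,7]=60  [1,3,4,5,6,7]=20  [2,3,4,5,6,7]=60
  first=0(z) contributes 140
  first=2(y) contributes 35
  first=4(x) contributes 105
|[w]| = 280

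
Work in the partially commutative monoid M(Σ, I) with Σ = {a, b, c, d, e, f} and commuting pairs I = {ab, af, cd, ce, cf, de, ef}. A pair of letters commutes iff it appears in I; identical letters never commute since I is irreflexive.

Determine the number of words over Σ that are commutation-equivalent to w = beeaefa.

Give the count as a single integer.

6

#0=b has no predecessor
#1=e depends on [0:b]
#2=e depends on [1:e]
#3=a depends on [2:e]
#4=e depends on [3:a]
#5=f depends on [0:b]
#6=a depends on [4:e]
sources: [0:b]
N(rest) = Σ N(rest − s) over sources s of rest; N(one piece) = 1:
  size 1 → [5]=1  [6]=1
  size 2 → [4,6]=1  [5,6]=2
  size 3 → [3,4,6]=1  [4,5,6]=3
  size 4 → [2,3,4,6]=1  [3,4,5,6]=4
  size 5 → [1,2,3,4,6]=1  [2,3,4,5,6]=5
  first=0(b) contributes 6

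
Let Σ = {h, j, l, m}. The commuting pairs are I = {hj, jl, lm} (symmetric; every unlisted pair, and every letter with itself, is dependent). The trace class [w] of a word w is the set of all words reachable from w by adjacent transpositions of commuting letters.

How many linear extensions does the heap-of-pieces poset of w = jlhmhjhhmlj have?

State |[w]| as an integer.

39

piece 0:j — minimal
piece 1:l — minimal
piece 2:h rests on {1:l}
piece 3:m rests on {0:j, 2:h}
piece 4:h rests on {3:m}
piece 5:j rests on {3:m}
piece 6:h rests on {4:h}
piece 7:h rests on {6:h}
piece 8:m rests on {5:j, 7:h}
piece 9:l rests on {7:h}
piece 10:j rests on {8:m}
minimal pieces: {0:j, 1:l}
ways to finish when only these pieces remain (= sum over removing one remaining piece with nothing left below it):
  1 left: {9}→1  {10}→1
  2 left: {8,10}→1  {9,10}→2
  3 left: {5,8,10}→1  {8,9,10}→3
  4 left: {5,8,9,10}→4  {7,8,9,10}→3
  5 left: {5,7,8,9,10}→7  {6,7,8,9,10}→3
  6 left: {4,6,7,8,9,10}→3  {5,6,7,8,9,10}→10
  7 left: {4,5,6,7,8,9,10}→13
  8 left: {3,4,5,6,7,8,9,10}→13
  9 left: {0,3,4,5,6,7,8,9,10}→13  {2,3,4,5,6,7,8,9,10}→13
  placing 0:j first → 13 extensions
  placing 1:l first → 26 extensions
total linear extensions = 39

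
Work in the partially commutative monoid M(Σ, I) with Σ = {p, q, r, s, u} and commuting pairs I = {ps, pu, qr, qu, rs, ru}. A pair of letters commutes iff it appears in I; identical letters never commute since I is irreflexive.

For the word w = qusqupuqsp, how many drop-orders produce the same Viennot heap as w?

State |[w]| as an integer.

piece 0:q — minimal
piece 1:u — minimal
piece 2:s rests on {0:q, 1:u}
piece 3:q rests on {2:s}
piece 4:u rests on {2:s}
piece 5:p rests on {3:q}
piece 6:u rests on {4:u}
piece 7:q rests on {5:p}
piece 8:s rests on {6:u, 7:q}
piece 9:p rests on {7:q}
minimal pieces: {0:q, 1:u}
ways to finish when only these pieces remain (= sum over removing one remaining piece with nothing left below it):
  1 left: {8}→1  {9}→1
  2 left: {6,8}→1  {8,9}→2
  3 left: {4,6,8}→1  {6,8,9}→3  {7,8,9}→2
  4 left: {4,6,8,9}→4  {5,7,8,9}→2  {6,7,8,9}→5
  5 left: {3,5,7,8,9}→2  {4,6,7,8,9}→9  {5,6,7,8,9}→7
  6 left: {3,5,6,7,8,9}→9  {4,5,6,7,8,9}→16
  7 left: {3,4,5,6,7,8,9}→25
  8 left: {2,3,4,5,6,7,8,9}→25
  placing 0:q first → 25 extensions
  placing 1:u first → 25 extensions
total linear extensions = 50

50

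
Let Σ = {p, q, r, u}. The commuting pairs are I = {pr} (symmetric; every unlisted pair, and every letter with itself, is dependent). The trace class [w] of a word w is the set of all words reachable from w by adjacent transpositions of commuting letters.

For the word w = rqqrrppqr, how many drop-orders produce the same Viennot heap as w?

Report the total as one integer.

6

drop 0:r onto floor
drop 1:q onto {0:r}
drop 2:q onto {1:q}
drop 3:r onto {2:q}
drop 4:r onto {3:r}
drop 5:p onto {2:q}
drop 6:p onto {5:p}
drop 7:q onto {4:r, 6:p}
drop 8:r onto {7:q}
ground layer = {0:r}
drop-orders for the pieces not yet dropped (sum over which currently-grounded one goes next):
  1 to go: {8} 1
  2 to go: {7,8} 1
  3 to go: {4,7,8} 1  {6,7,8} 1
  4 to go: {3,4,7,8} 1  {4,6,7,8} 2  {5,6,7,8} 1
  5 to go: {3,4,6,7,8} 3  {4,5,6,7,8} 3
  6 to go: {3,4,5,6,7,8} 6
  7 to go: {2,3,4,5,6,7,8} 6
  if 0:r drops first: 6 orders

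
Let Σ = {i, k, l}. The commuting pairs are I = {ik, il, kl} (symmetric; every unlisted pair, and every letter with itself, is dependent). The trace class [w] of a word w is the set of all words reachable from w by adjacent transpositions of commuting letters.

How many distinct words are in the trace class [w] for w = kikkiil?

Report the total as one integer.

0(k) covers ∅
1(i) covers ∅
2(k) covers 0:k
3(k) covers 2:k
4(i) covers 1:i
5(i) covers 4:i
6(l) covers ∅
floor of heap: 0:k, 1:i, 6:l
completions by unplaced set U, small U first (add the entries for U minus each lowest piece of U):
  |U|=1: {3}:1  {5}:1  {6}:1
  |U|=2: {2,3}:1  {3,5}:2  {3,6}:2  {4,5}:1  {5,6}:2
  |U|=3: {0,2,3}:1  {1,4,5}:1  {2,3,5}:3  {2,3,6}:3  {3,4,5}:3  {3,5,6}:6  {4,5,6}:3
  |U|=4: {0,2,3,5}:4  {0,2,3,6}:4  {1,3,4,5}:4  {1,4,5,6}:4  {2,3,4,5}:6  {2,3,5,6}:12  {3,4,5,6}:12
  |U|=5: {0,2,3,4,5}:10  {0,2,3,5,6}:20  {1,2,3,4,5}:10  {1,3,4,5,6}:20  {2,3,4,5,6}:30
  start at 0(k): 60
  start at 1(i): 60
  start at 6(l): 20
sum over floor = 140

140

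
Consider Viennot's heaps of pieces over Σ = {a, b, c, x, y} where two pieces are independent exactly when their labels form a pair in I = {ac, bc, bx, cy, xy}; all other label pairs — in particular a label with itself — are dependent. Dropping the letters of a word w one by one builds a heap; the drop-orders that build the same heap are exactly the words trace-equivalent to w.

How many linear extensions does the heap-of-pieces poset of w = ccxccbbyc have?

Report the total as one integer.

84

piece 0:c — minimal
piece 1:c rests on {0:c}
piece 2:x rests on {1:c}
piece 3:c rests on {2:x}
piece 4:c rests on {3:c}
piece 5:b — minimal
piece 6:b rests on {5:b}
piece 7:y rests on {6:b}
piece 8:c rests on {4:c}
minimal pieces: {0:c, 5:b}
ways to finish when only these pieces remain (= sum over removing one remaining piece with nothing left below it):
  1 left: {7}→1  {8}→1
  2 left: {4,8}→1  {6,7}→1  {7,8}→2
  3 left: {3,4,8}→1  {4,7,8}→3  {5,6,7}→1  {6,7,8}→3
  4 left: {2,3,4,8}→1  {3,4,7,8}→4  {4,6,7,8}→6  {5,6,7,8}→4
  5 left: {1,2,3,4,8}→1  {2,3,4,7,8}→5  {3,4,6,7,8}→10  {4,5,6,7,8}→10
  6 left: {0,1,2,3,4,8}→1  {1,2,3,4,7,8}→6  {2,3,4,6,7,8}→15  {3,4,5,6,7,8}→20
  7 left: {0,1,2,3,4,7,8}→7  {1,2,3,4,6,7,8}→21  {2,3,4,5,6,7,8}→35
  placing 0:c first → 56 extensions
  placing 5:b first → 28 extensions
total linear extensions = 84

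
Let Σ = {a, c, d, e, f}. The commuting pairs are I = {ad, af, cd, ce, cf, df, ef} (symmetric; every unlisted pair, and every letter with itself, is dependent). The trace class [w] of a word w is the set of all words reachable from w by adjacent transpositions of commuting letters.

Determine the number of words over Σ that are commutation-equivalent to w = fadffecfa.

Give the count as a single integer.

630

drop 0:f onto floor
drop 1:a onto floor
drop 2:d onto floor
drop 3:f onto {0:f}
drop 4:f onto {3:f}
drop 5:e onto {1:a, 2:d}
drop 6:c onto {1:a}
drop 7:f onto {4:f}
drop 8:a onto {5:e, 6:c}
ground layer = {0:f, 1:a, 2:d}
drop-orders for the pieces not yet dropped (sum over which currently-grounded one goes next):
  1 to go: {7} 1  {8} 1
  2 to go: {4,7} 1  {5,8} 1  {6,8} 1  {7,8} 2
  3 to go: {2,5,8} 1  {3,4,7} 1  {4,7,8} 3  {5,6,8} 2  {5,7,8} 3  {6,7,8} 3
  4 to go: {0,3,4,7} 1  {1,5,6,8} 2  {2,5,6,8} 3  {2,5,7,8} 4  {3,4,7,8} 4  {4,5,7,8} 6  {4,6,7,8} 6  {5,6,7,8} 8
  5 to go: {0,3,4,7,8} 5  {1,2,5,6,8} 5  {1,5,6,7,8} 10  {2,4,5,7,8} 10  {2,5,6,7,8} 15  {3,4,5,7,8} 10  {3,4,6,7,8} 10  {4,5,6,7,8} 20
  6 to go: {0,3,4,5,7,8} 15  {0,3,4,6,7,8} 15  {1,2,5,6,7,8} 30  {1,4,5,6,7,8} 30  {2,3,4,5,7,8} 20  {2,4,5,6,7,8} 45  {3,4,5,6,7,8} 40
  7 to go: {0,2,3,4,5,7,8} 35  {0,3,4,5,6,7,8} 70  {1,2,4,5,6,7,8} 105  {1,3,4,5,6,7,8} 70  {2,3,4,5,6,7,8} 105
  if 0:f drops first: 280 orders
  if 1:a drops first: 210 orders
  if 2:d drops first: 140 orders
heap linearizations: 630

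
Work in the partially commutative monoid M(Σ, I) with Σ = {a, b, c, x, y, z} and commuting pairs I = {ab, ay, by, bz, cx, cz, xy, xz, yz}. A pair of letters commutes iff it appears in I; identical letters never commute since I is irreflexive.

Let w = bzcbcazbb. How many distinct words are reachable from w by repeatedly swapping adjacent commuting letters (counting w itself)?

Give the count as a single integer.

34

0(b) covers ∅
1(z) covers ∅
2(c) covers 0:b
3(b) covers 2:c
4(c) covers 3:b
5(a) covers 1:z, 4:c
6(z) covers 5:a
7(b) covers 4:c
8(b) covers 7:b
floor of heap: 0:b, 1:z
completions by unplaced set U, small U first (add the entries for U minus each lowest piece of U):
  |U|=1: {6}:1  {8}:1
  |U|=2: {5,6}:1  {6,8}:2  {7,8}:1
  |U|=3: {1,5,6}:1  {5,6,8}:3  {6,7,8}:3
  |U|=4: {1,5,6,8}:4  {5,6,7,8}:6
  |U|=5: {1,5,6,7,8}:10  {4,5,6,7,8}:6
  |U|=6: {1,4,5,6,7,8}:16  {3,4,5,6,7,8}:6
  |U|=7: {1,3,4,5,6,7,8}:22  {2,3,4,5,6,7,8}:6
  start at 0(b): 28
  start at 1(z): 6
sum over floor = 34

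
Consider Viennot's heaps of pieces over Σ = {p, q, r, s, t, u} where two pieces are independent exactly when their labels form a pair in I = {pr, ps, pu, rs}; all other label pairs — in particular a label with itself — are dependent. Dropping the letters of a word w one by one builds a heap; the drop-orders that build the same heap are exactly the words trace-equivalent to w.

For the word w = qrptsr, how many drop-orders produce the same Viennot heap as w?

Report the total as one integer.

4

#0=q has no predecessor
#1=r depends on [0:q]
#2=p depends on [0:q]
#3=t depends on [1:r, 2:p]
#4=s depends on [3:t]
#5=r depends on [3:t]
sources: [0:q]
N(rest) = Σ N(rest − s) over sources s of rest; N(one piece) = 1:
  size 1 → [4]=1  [5]=1
  size 2 → [4,5]=2
  size 3 → [3,4,5]=2
  size 4 → [1,3,4,5]=2  [2,3,4,5]=2
  first=0(q) contributes 4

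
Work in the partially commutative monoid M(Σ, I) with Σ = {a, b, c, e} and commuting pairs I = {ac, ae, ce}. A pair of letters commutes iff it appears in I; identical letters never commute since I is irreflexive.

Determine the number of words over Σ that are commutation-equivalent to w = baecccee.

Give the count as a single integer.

140

0(b) covers ∅
1(a) covers 0:b
2(e) covers 0:b
3(c) covers 0:b
4(c) covers 3:c
5(c) covers 4:c
6(e) covers 2:e
7(e) covers 6:e
floor of heap: 0:b
completions by unplaced set U, small U first (add the entries for U minus each lowest piece of U):
  |U|=1: {1}:1  {5}:1  {7}:1
  |U|=2: {1,5}:2  {1,7}:2  {4,5}:1  {5,7}:2  {6,7}:1
  |U|=3: {1,4,5}:3  {1,5,7}:6  {1,6,7}:3  {2,6,7}:1  {3,4,5}:1  {4,5,7}:3  {5,6,7}:3
  |U|=4: {1,2,6,7}:4  {1,3,4,5}:4  {1,4,5,7}:12  {1,5,6,7}:12  {2,5,6,7}:4  {3,4,5,7}:4  {4,5,6,7}:6
  |U|=5: {1,2,5,6,7}:20  {1,3,4,5,7}:20  {1,4,5,6,7}:30  {2,4,5,6,7}:10  {3,4,5,6,7}:10
  |U|=6: {1,2,4,5,6,7}:60  {1,3,4,5,6,7}:60  {2,3,4,5,6,7}:20
  start at 0(b): 140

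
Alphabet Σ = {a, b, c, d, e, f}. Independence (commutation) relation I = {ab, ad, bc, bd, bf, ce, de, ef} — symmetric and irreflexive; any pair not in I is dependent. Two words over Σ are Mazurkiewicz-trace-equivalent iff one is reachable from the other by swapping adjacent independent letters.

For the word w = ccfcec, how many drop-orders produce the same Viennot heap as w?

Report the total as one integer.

0(c) covers ∅
1(c) covers 0:c
2(f) covers 1:c
3(c) covers 2:f
4(e) covers ∅
5(c) covers 3:c
floor of heap: 0:c, 4:e
completions by unplaced set U, small U first (add the entries for U minus each lowest piece of U):
  |U|=1: {4}:1  {5}:1
  |U|=2: {3,5}:1  {4,5}:2
  |U|=3: {2,3,5}:1  {3,4,5}:3
  |U|=4: {1,2,3,5}:1  {2,3,4,5}:4
  start at 0(c): 5
  start at 4(e): 1
sum over floor = 6

6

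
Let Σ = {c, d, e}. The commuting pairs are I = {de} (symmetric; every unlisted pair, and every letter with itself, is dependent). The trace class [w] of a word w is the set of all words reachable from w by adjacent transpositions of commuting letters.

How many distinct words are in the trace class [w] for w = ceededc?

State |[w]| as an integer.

drop 0:c onto floor
drop 1:e onto {0:c}
drop 2:e onto {1:e}
drop 3:d onto {0:c}
drop 4:e onto {2:e}
drop 5:d onto {3:d}
drop 6:c onto {4:e, 5:d}
ground layer = {0:c}
drop-orders for the pieces not yet dropped (sum over which currently-grounded one goes next):
  1 to go: {6} 1
  2 to go: {4,6} 1  {5,6} 1
  3 to go: {2,4,6} 1  {3,5,6} 1  {4,5,6} 2
  4 to go: {1,2,4,6} 1  {2,4,5,6} 3  {3,4,5,6} 3
  5 to go: {1,2,4,5,6} 4  {2,3,4,5,6} 6
  if 0:c drops first: 10 orders

10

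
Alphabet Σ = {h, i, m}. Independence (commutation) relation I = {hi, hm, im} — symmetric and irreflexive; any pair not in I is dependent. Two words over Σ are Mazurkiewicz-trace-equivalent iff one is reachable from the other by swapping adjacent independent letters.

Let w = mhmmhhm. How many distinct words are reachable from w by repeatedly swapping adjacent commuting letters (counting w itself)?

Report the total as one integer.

drop 0:m onto floor
drop 1:h onto floor
drop 2:m onto {0:m}
drop 3:m onto {2:m}
drop 4:h onto {1:h}
drop 5:h onto {4:h}
drop 6:m onto {3:m}
ground layer = {0:m, 1:h}
drop-orders for the pieces not yet dropped (sum over which currently-grounded one goes next):
  1 to go: {5} 1  {6} 1
  2 to go: {3,6} 1  {4,5} 1  {5,6} 2
  3 to go: {1,4,5} 1  {2,3,6} 1  {3,5,6} 3  {4,5,6} 3
  4 to go: {0,2,3,6} 1  {1,4,5,6} 4  {2,3,5,6} 4  {3,4,5,6} 6
  5 to go: {0,2,3,5,6} 5  {1,3,4,5,6} 10  {2,3,4,5,6} 10
  if 0:m drops first: 20 orders
  if 1:h drops first: 15 orders
heap linearizations: 35

35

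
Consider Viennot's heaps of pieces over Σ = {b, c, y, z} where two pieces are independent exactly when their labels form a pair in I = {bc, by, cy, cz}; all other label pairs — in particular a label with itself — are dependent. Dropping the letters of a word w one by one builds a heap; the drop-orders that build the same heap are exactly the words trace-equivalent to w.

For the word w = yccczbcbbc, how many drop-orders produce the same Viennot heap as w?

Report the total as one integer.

252

piece 0:y — minimal
piece 1:c — minimal
piece 2:c rests on {1:c}
piece 3:c rests on {2:c}
piece 4:z rests on {0:y}
piece 5:b rests on {4:z}
piece 6:c rests on {3:c}
piece 7:b rests on {5:b}
piece 8:b rests on {7:b}
piece 9:c rests on {6:c}
minimal pieces: {0:y, 1:c}
ways to finish when only these pieces remain (= sum over removing one remaining piece with nothing left below it):
  1 left: {8}→1  {9}→1
  2 left: {6,9}→1  {7,8}→1  {8,9}→2
  3 left: {3,6,9}→1  {5,7,8}→1  {6,8,9}→3  {7,8,9}→3
  4 left: {2,3,6,9}→1  {3,6,8,9}→4  {4,5,7,8}→1  {5,7,8,9}→4  {6,7,8,9}→6
  5 left: {0,4,5,7,8}→1  {1,2,3,6,9}→1  {2,3,6,8,9}→5  {3,6,7,8,9}→10  {4,5,7,8,9}→5  {5,6,7,8,9}→10
  6 left: {0,4,5,7,8,9}→6  {1,2,3,6,8,9}→6  {2,3,6,7,8,9}→15  {3,5,6,7,8,9}→20  {4,5,6,7,8,9}→15
  7 left: {0,4,5,6,7,8,9}→21  {1,2,3,6,7,8,9}→21  {2,3,5,6,7,8,9}→35  {3,4,5,6,7,8,9}→35
  8 left: {0,3,4,5,6,7,8,9}→56  {1,2,3,5,6,7,8,9}→56  {2,3,4,5,6,7,8,9}→70
  placing 0:y first → 126 extensions
  placing 1:c first → 126 extensions
total linear extensions = 252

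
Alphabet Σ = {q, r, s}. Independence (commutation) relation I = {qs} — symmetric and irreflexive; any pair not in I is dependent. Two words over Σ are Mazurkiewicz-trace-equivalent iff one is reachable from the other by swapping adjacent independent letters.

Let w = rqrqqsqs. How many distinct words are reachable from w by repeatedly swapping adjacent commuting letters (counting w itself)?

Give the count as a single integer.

piece 0:r — minimal
piece 1:q rests on {0:r}
piece 2:r rests on {1:q}
piece 3:q rests on {2:r}
piece 4:q rests on {3:q}
piece 5:s rests on {2:r}
piece 6:q rests on {4:q}
piece 7:s rests on {5:s}
minimal pieces: {0:r}
ways to finish when only these pieces remain (= sum over removing one remaining piece with nothing left below it):
  1 left: {6}→1  {7}→1
  2 left: {4,6}→1  {5,7}→1  {6,7}→2
  3 left: {3,4,6}→1  {4,6,7}→3  {5,6,7}→3
  4 left: {3,4,6,7}→4  {4,5,6,7}→6
  5 left: {3,4,5,6,7}→10
  6 left: {2,3,4,5,6,7}→10
  placing 0:r first → 10 extensions

10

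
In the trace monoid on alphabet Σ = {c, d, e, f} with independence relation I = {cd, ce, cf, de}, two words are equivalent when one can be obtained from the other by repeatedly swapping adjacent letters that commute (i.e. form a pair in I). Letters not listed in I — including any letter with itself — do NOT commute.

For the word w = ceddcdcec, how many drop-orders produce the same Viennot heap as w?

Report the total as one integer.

1260

piece 0:c — minimal
piece 1:e — minimal
piece 2:d — minimal
piece 3:d rests on {2:d}
piece 4:c rests on {0:c}
piece 5:d rests on {3:d}
piece 6:c rests on {4:c}
piece 7:e rests on {1:e}
piece 8:c rests on {6:c}
minimal pieces: {0:c, 1:e, 2:d}
ways to finish when only these pieces remain (= sum over removing one remaining piece with nothing left below it):
  1 left: {5}→1  {7}→1  {8}→1
  2 left: {1,7}→1  {3,5}→1  {5,7}→2  {5,8}→2  {6,8}→1  {7,8}→2
  3 left: {1,5,7}→3  {1,7,8}→3  {2,3,5}→1  {3,5,7}→3  {3,5,8}→3  {4,6,8}→1  {5,6,8}→3  {5,7,8}→6  {6,7,8}→3
  4 left: {0,4,6,8}→1  {1,3,5,7}→6  {1,5,7,8}→12  {1,6,7,8}→6  {2,3,5,7}→4  {2,3,5,8}→4  {3,5,6,8}→6  {3,5,7,8}→12  {4,5,6,8}→4  {4,6,7,8}→4  {5,6,7,8}→12
  5 left: {0,4,5,6,8}→5  {0,4,6,7,8}→5  {1,2,3,5,7}→10  {1,3,5,7,8}→30  {1,4,6,7,8}→10  {1,5,6,7,8}→30  {2,3,5,6,8}→10  {2,3,5,7,8}→20  {3,4,5,6,8}→10  {3,5,6,7,8}→30  {4,5,6,7,8}→20
  6 left: {0,1,4,6,7,8}→15  {0,3,4,5,6,8}→15  {0,4,5,6,7,8}→30  {1,2,3,5,7,8}→60  {1,3,5,6,7,8}→90  {1,4,5,6,7,8}→60  {2,3,4,5,6,8}→20  {2,3,5,6,7,8}→60  {3,4,5,6,7,8}→60
  7 left: {0,1,4,5,6,7,8}→105  {0,2,3,4,5,6,8}→35  {0,3,4,5,6,7,8}→105  {1,2,3,5,6,7,8}→210  {1,3,4,5,6,7,8}→210  {2,3,4,5,6,7,8}→140
  placing 0:c first → 560 extensions
  placing 1:e first → 280 extensions
  placing 2:d first → 420 extensions
total linear extensions = 1260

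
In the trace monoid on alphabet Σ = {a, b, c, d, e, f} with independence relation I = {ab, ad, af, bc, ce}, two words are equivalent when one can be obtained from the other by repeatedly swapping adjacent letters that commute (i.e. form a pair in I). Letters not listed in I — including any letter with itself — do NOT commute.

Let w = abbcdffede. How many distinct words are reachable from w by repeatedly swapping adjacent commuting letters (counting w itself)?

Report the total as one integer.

6

drop 0:a onto floor
drop 1:b onto floor
drop 2:b onto {1:b}
drop 3:c onto {0:a}
drop 4:d onto {2:b, 3:c}
drop 5:f onto {4:d}
drop 6:f onto {5:f}
drop 7:e onto {6:f}
drop 8:d onto {7:e}
drop 9:e onto {8:d}
ground layer = {0:a, 1:b}
drop-orders for the pieces not yet dropped (sum over which currently-grounded one goes next):
  1 to go: {9} 1
  2 to go: {8,9} 1
  3 to go: {7,8,9} 1
  4 to go: {6,7,8,9} 1
  5 to go: {5,6,7,8,9} 1
  6 to go: {4,5,6,7,8,9} 1
  7 to go: {2,4,5,6,7,8,9} 1  {3,4,5,6,7,8,9} 1
  8 to go: {0,3,4,5,6,7,8,9} 1  {1,2,4,5,6,7,8,9} 1  {2,3,4,5,6,7,8,9} 2
  if 0:a drops first: 3 orders
  if 1:b drops first: 3 orders
heap linearizations: 6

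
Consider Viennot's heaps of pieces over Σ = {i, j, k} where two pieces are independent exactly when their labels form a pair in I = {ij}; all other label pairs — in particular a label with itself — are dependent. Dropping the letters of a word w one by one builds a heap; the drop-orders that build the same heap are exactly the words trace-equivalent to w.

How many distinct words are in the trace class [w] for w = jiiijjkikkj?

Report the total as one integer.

drop 0:j onto floor
drop 1:i onto floor
drop 2:i onto {1:i}
drop 3:i onto {2:i}
drop 4:j onto {0:j}
drop 5:j onto {4:j}
drop 6:k onto {3:i, 5:j}
drop 7:i onto {6:k}
drop 8:k onto {7:i}
drop 9:k onto {8:k}
drop 10:j onto {9:k}
ground layer = {0:j, 1:i}
drop-orders for the pieces not yet dropped (sum over which currently-grounded one goes next):
  1 to go: {10} 1
  2 to go: {9,10} 1
  3 to go: {8,9,10} 1
  4 to go: {7,8,9,10} 1
  5 to go: {6,7,8,9,10} 1
  6 to go: {3,6,7,8,9,10} 1  {5,6,7,8,9,10} 1
  7 to go: {2,3,6,7,8,9,10} 1  {3,5,6,7,8,9,10} 2  {4,5,6,7,8,9,10} 1
  8 to go: {0,4,5,6,7,8,9,10} 1  {1,2,3,6,7,8,9,10} 1  {2,3,5,6,7,8,9,10} 3  {3,4,5,6,7,8,9,10} 3
  9 to go: {0,3,4,5,6,7,8,9,10} 4  {1,2,3,5,6,7,8,9,10} 4  {2,3,4,5,6,7,8,9,10} 6
  if 0:j drops first: 10 orders
  if 1:i drops first: 10 orders
heap linearizations: 20

20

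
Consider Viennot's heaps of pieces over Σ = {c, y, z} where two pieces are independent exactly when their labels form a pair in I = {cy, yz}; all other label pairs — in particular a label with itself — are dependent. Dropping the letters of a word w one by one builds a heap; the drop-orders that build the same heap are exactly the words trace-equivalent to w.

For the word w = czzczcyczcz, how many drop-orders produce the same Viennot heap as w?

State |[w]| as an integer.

#0=c has no predecessor
#1=z depends on [0:c]
#2=z depends on [1:z]
#3=c depends on [2:z]
#4=z depends on [3:c]
#5=c depends on [4:z]
#6=y has no predecessor
#7=c depends on [5:c]
#8=z depends on [7:c]
#9=c depends on [8:z]
#10=z depends on [9:c]
sources: [0:c, 6:y]
N(rest) = Σ N(rest − s) over sources s of rest; N(one piece) = 1:
  size 1 → [6]=1  [10]=1
  size 2 → [6,10]=2  [9,10]=1
  size 3 → [6,9,10]=3  [8,9,10]=1
  size 4 → [6,8,9,10]=4  [7,8,9,10]=1
  size 5 → [5,7,8,9,10]=1  [6,7,8,9,10]=5
  size 6 → [4,5,7,8,9,10]=1  [5,6,7,8,9,10]=6
  size 7 → [3,4,5,7,8,9,10]=1  [4,5,6,7,8,9,10]=7
  size 8 → [2,3,4,5,7,8,9,10]=1  [3,4,5,6,7,8,9,10]=8
  size 9 → [1,2,3,4,5,7,8,9,10]=1  [2,3,4,5,6,7,8,9,10]=9
  first=0(c) contributes 10
  first=6(y) contributes 1
|[w]| = 11

11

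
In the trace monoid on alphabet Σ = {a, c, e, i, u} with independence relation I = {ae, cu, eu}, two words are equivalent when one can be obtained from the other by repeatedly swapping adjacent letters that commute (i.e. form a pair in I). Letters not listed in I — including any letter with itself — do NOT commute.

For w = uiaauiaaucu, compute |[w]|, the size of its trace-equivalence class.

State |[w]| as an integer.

3

drop 0:u onto floor
drop 1:i onto {0:u}
drop 2:a onto {1:i}
drop 3:a onto {2:a}
drop 4:u onto {3:a}
drop 5:i onto {4:u}
drop 6:a onto {5:i}
drop 7:a onto {6:a}
drop 8:u onto {7:a}
drop 9:c onto {7:a}
drop 10:u onto {8:u}
ground layer = {0:u}
drop-orders for the pieces not yet dropped (sum over which currently-grounded one goes next):
  1 to go: {9} 1  {10} 1
  2 to go: {8,10} 1  {9,10} 2
  3 to go: {8,9,10} 3
  4 to go: {7,8,9,10} 3
  5 to go: {6,7,8,9,10} 3
  6 to go: {5,6,7,8,9,10} 3
  7 to go: {4,5,6,7,8,9,10} 3
  8 to go: {3,4,5,6,7,8,9,10} 3
  9 to go: {2,3,4,5,6,7,8,9,10} 3
  if 0:u drops first: 3 orders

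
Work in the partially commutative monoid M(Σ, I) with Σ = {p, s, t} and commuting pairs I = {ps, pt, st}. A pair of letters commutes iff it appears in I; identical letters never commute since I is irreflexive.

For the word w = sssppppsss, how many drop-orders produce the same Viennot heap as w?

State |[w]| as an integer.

drop 0:s onto floor
drop 1:s onto {0:s}
drop 2:s onto {1:s}
drop 3:p onto floor
drop 4:p onto {3:p}
drop 5:p onto {4:p}
drop 6:p onto {5:p}
drop 7:s onto {2:s}
drop 8:s onto {7:s}
drop 9:s onto {8:s}
ground layer = {0:s, 3:p}
drop-orders for the pieces not yet dropped (sum over which currently-grounded one goes next):
  1 to go: {6} 1  {9} 1
  2 to go: {5,6} 1  {6,9} 2  {8,9} 1
  3 to go: {4,5,6} 1  {5,6,9} 3  {6,8,9} 3  {7,8,9} 1
  4 to go: {2,7,8,9} 1  {3,4,5,6} 1  {4,5,6,9} 4  {5,6,8,9} 6  {6,7,8,9} 4
  5 to go: {1,2,7,8,9} 1  {2,6,7,8,9} 5  {3,4,5,6,9} 5  {4,5,6,8,9} 10  {5,6,7,8,9} 10
  6 to go: {0,1,2,7,8,9} 1  {1,2,6,7,8,9} 6  {2,5,6,7,8,9} 15  {3,4,5,6,8,9} 15  {4,5,6,7,8,9} 20
  7 to go: {0,1,2,6,7,8,9} 7  {1,2,5,6,7,8,9} 21  {2,4,5,6,7,8,9} 35  {3,4,5,6,7,8,9} 35
  8 to go: {0,1,2,5,6,7,8,9} 28  {1,2,4,5,6,7,8,9} 56  {2,3,4,5,6,7,8,9} 70
  if 0:s drops first: 126 orders
  if 3:p drops first: 84 orders
heap linearizations: 210

210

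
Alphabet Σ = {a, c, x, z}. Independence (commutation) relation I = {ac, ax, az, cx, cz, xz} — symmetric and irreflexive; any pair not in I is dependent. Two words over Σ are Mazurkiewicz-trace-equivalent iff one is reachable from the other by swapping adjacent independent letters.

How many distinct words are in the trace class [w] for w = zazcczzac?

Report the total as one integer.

#0=z has no predecessor
#1=a has no predecessor
#2=z depends on [0:z]
#3=c has no predecessor
#4=c depends on [3:c]
#5=z depends on [2:z]
#6=z depends on [5:z]
#7=a depends on [1:a]
#8=c depends on [4:c]
sources: [0:z, 1:a, 3:c]
N(rest) = Σ N(rest − s) over sources s of rest; N(one piece) = 1:
  size 1 → [6]=1  [7]=1  [8]=1
  size 2 → [1,7]=1  [4,8]=1  [5,6]=1  [6,7]=2  [6,8]=2  [7,8]=2
  size 3 → [1,6,7]=3  [1,7,8]=3  [2,5,6]=1  [3,4,8]=1  [4,6,8]=3  [4,7,8]=3  [5,6,7]=3  [5,6,8]=3  [6,7,8]=6
  size 4 → [0,2,5,6]=1  [1,4,7,8]=6  [1,5,6,7]=6  [1,6,7,8]=12  [2,5,6,7]=4  [2,5,6,8]=4  [3,4,6,8]=4  [3,4,7,8]=4  [4,5,6,8]=6  [4,6,7,8]=12  [5,6,7,8]=12
  size 5 → [0,2,5,6,7]=5  [0,2,5,6,8]=5  [1,2,5,6,7]=10  [1,3,4,7,8]=10  [1,4,6,7,8]=30  [1,5,6,7,8]=30  [2,4,5,6,8]=10  [2,5,6,7,8]=20  [3,4,5,6,8]=10  [3,4,6,7,8]=20  [4,5,6,7,8]=30
  size 6 → [0,1,2,5,6,7]=15  [0,2,4,5,6,8]=15  [0,2,5,6,7,8]=30  [1,2,5,6,7,8]=60  [1,3,4,6,7,8]=60  [1,4,5,6,7,8]=90  [2,3,4,5,6,8]=20  [2,4,5,6,7,8]=60  [3,4,5,6,7,8]=60
  size 7 → [0,1,2,5,6,7,8]=105  [0,2,3,4,5,6,8]=35  [0,2,4,5,6,7,8]=105  [1,2,4,5,6,7,8]=210  [1,3,4,5,6,7,8]=210  [2,3,4,5,6,7,8]=140
  first=0(z) contributes 560
  first=1(a) contributes 280
  first=3(c) contributes 420
|[w]| = 1260

1260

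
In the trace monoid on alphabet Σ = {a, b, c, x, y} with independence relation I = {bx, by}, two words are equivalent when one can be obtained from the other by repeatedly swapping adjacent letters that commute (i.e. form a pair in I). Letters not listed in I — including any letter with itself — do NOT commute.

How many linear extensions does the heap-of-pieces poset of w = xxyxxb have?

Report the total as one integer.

drop 0:x onto floor
drop 1:x onto {0:x}
drop 2:y onto {1:x}
drop 3:x onto {2:y}
drop 4:x onto {3:x}
drop 5:b onto floor
ground layer = {0:x, 5:b}
drop-orders for the pieces not yet dropped (sum over which currently-grounded one goes next):
  1 to go: {4} 1  {5} 1
  2 to go: {3,4} 1  {4,5} 2
  3 to go: {2,3,4} 1  {3,4,5} 3
  4 to go: {1,2,3,4} 1  {2,3,4,5} 4
  if 0:x drops first: 5 orders
  if 5:b drops first: 1 orders
heap linearizations: 6

6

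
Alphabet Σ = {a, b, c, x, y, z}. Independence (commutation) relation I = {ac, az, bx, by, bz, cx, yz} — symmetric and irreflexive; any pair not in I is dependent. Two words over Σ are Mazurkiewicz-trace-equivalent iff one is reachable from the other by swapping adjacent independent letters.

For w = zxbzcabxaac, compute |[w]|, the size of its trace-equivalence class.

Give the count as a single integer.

drop 0:z onto floor
drop 1:x onto {0:z}
drop 2:b onto floor
drop 3:z onto {1:x}
drop 4:c onto {2:b, 3:z}
drop 5:a onto {1:x, 2:b}
drop 6:b onto {4:c, 5:a}
drop 7:x onto {3:z, 5:a}
drop 8:a onto {6:b, 7:x}
drop 9:a onto {8:a}
drop 10:c onto {6:b}
ground layer = {0:z, 2:b}
drop-orders for the pieces not yet dropped (sum over which currently-grounded one goes next):
  1 to go: {9} 1  {10} 1
  2 to go: {8,9} 1  {9,10} 2
  3 to go: {7,8,9} 1  {8,9,10} 3
  4 to go: {6,8,9,10} 3  {7,8,9,10} 4
  5 to go: {4,6,8,9,10} 3  {6,7,8,9,10} 7
  6 to go: {4,6,7,8,9,10} 10  {5,6,7,8,9,10} 7
  7 to go: {3,4,6,7,8,9,10} 10  {4,5,6,7,8,9,10} 17
  8 to go: {2,4,5,6,7,8,9,10} 17  {3,4,5,6,7,8,9,10} 27
  9 to go: {1,3,4,5,6,7,8,9,10} 27  {2,3,4,5,6,7,8,9,10} 44
  if 0:z drops first: 71 orders
  if 2:b drops first: 27 orders
heap linearizations: 98

98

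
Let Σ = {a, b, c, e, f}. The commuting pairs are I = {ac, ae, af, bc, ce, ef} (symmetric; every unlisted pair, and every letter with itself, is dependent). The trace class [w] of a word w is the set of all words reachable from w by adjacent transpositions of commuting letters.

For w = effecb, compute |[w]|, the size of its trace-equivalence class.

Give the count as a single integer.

16

0(e) covers ∅
1(f) covers ∅
2(f) covers 1:f
3(e) covers 0:e
4(c) covers 2:f
5(b) covers 2:f, 3:e
floor of heap: 0:e, 1:f
completions by unplaced set U, small U first (add the entries for U minus each lowest piece of U):
  |U|=1: {4}:1  {5}:1
  |U|=2: {3,5}:1  {4,5}:2
  |U|=3: {0,3,5}:1  {2,4,5}:2  {3,4,5}:3
  |U|=4: {0,3,4,5}:4  {1,2,4,5}:2  {2,3,4,5}:5
  start at 0(e): 7
  start at 1(f): 9
sum over floor = 16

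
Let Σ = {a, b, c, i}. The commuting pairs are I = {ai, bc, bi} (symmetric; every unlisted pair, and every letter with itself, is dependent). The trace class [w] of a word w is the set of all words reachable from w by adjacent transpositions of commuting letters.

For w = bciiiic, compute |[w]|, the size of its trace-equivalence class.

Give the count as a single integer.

0(b) covers ∅
1(c) covers ∅
2(i) covers 1:c
3(i) covers 2:i
4(i) covers 3:i
5(i) covers 4:i
6(c) covers 5:i
floor of heap: 0:b, 1:c
completions by unplaced set U, small U first (add the entries for U minus each lowest piece of U):
  |U|=1: {0}:1  {6}:1
  |U|=2: {0,6}:2  {5,6}:1
  |U|=3: {0,5,6}:3  {4,5,6}:1
  |U|=4: {0,4,5,6}:4  {3,4,5,6}:1
  |U|=5: {0,3,4,5,6}:5  {2,3,4,5,6}:1
  start at 0(b): 1
  start at 1(c): 6
sum over floor = 7

7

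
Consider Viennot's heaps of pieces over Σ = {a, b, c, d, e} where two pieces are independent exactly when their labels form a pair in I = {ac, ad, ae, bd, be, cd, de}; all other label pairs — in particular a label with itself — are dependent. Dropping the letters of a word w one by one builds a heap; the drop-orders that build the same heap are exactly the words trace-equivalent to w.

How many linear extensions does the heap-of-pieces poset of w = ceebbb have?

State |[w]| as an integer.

drop 0:c onto floor
drop 1:e onto {0:c}
drop 2:e onto {1:e}
drop 3:b onto {0:c}
drop 4:b onto {3:b}
drop 5:b onto {4:b}
ground layer = {0:c}
drop-orders for the pieces not yet dropped (sum over which currently-grounded one goes next):
  1 to go: {2} 1  {5} 1
  2 to go: {1,2} 1  {2,5} 2  {4,5} 1
  3 to go: {1,2,5} 3  {2,4,5} 3  {3,4,5} 1
  4 to go: {1,2,4,5} 6  {2,3,4,5} 4
  if 0:c drops first: 10 orders

10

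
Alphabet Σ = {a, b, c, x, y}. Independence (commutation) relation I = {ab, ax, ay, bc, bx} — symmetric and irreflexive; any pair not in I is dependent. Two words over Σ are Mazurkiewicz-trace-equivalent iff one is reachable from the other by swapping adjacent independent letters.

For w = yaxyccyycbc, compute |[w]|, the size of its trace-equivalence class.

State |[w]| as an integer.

drop 0:y onto floor
drop 1:a onto floor
drop 2:x onto {0:y}
drop 3:y onto {2:x}
drop 4:c onto {1:a, 3:y}
drop 5:c onto {4:c}
drop 6:y onto {5:c}
drop 7:y onto {6:y}
drop 8:c onto {7:y}
drop 9:b onto {7:y}
drop 10:c onto {8:c}
ground layer = {0:y, 1:a}
drop-orders for the pieces not yet dropped (sum over which currently-grounded one goes next):
  1 to go: {9} 1  {10} 1
  2 to go: {8,10} 1  {9,10} 2
  3 to go: {8,9,10} 3
  4 to go: {7,8,9,10} 3
  5 to go: {6,7,8,9,10} 3
  6 to go: {5,6,7,8,9,10} 3
  7 to go: {4,5,6,7,8,9,10} 3
  8 to go: {1,4,5,6,7,8,9,10} 3  {3,4,5,6,7,8,9,10} 3
  9 to go: {1,3,4,5,6,7,8,9,10} 6  {2,3,4,5,6,7,8,9,10} 3
  if 0:y drops first: 9 orders
  if 1:a drops first: 3 orders
heap linearizations: 12

12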